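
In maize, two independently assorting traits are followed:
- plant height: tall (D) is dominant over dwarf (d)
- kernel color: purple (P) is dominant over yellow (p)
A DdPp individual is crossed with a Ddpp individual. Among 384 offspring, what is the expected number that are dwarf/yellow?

Dihybrid cross DdPp × Ddpp — consider each gene separately:
plant height: Dd × Dd → 1 DD, 2 Dd, 1 dd → 3 D_ : 1 dd (out of 4)
kernel color: Pp × pp → 2 Pp, 2 pp → 2 P_ : 2 pp (out of 4)
Combine (counts out of 4 × 4 = 16): tall/purple (D_P_) = 3×2 = 6; tall/yellow (D_pp) = 3×2 = 6; dwarf/purple (ddP_) = 1×2 = 2; dwarf/yellow (ddpp) = 1×2 = 2
Phenotype counts (out of 16): 6 tall/purple, 6 tall/yellow, 2 dwarf/purple, 2 dwarf/yellow
dwarf/yellow: 2 out of 16 → fraction 1/8
Expected count = 1/8 × 384 = 48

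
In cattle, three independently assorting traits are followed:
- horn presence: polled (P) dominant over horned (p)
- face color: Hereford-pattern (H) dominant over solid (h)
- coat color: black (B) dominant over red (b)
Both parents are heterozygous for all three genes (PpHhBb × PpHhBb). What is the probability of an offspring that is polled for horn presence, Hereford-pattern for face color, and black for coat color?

Trihybrid cross: PpHhBb × PpHhBb
Each trait segregates independently with a 3:1 phenotypic ratio, so each gene contributes 3/4 (dominant) or 1/4 (recessive).
Target: polled (horn presence), Hereford-pattern (face color), black (coat color)
Probability = product of independent per-trait probabilities
= 3/4 × 3/4 × 3/4 = 27/64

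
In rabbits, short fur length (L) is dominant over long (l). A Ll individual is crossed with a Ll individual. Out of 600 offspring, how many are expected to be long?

Punnett square for Ll × Ll:
Offspring genotypes: 1 LL, 2 Ll, 1 ll
short: 3, long: 1
long: 1 out of 4 → fraction 1/4
Expected count = 1/4 × 600 = 150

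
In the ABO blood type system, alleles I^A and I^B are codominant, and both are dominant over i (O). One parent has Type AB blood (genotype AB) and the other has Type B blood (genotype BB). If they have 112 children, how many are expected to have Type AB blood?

Cross: AB × BB
Possible offspring genotypes: 2 AB, 2 BB
Blood type counts: 2 Type AB, 2 Type B
Probability of Type AB: 2/4 = 1/2
Expected count = 1/2 × 112 = 56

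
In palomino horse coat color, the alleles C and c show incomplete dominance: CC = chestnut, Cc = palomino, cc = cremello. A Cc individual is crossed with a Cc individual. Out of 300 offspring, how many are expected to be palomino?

Punnett square for Cc × Cc:
Offspring genotypes: 1 CC, 2 Cc, 1 cc
Phenotype counts: 1 chestnut, 2 palomino, 1 cremello
palomino: 2 out of 4 → fraction 1/2
Expected count = 1/2 × 300 = 150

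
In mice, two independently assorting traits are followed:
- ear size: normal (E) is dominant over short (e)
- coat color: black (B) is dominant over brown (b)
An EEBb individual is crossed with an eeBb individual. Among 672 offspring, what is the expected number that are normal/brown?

Dihybrid cross EEBb × eeBb — consider each gene separately:
ear size: EE × ee → 4 Ee → 4 E_ (out of 4)
coat color: Bb × Bb → 1 BB, 2 Bb, 1 bb → 3 B_ : 1 bb (out of 4)
Combine (counts out of 4 × 4 = 16): normal/black (E_B_) = 4×3 = 12; normal/brown (E_bb) = 4×1 = 4
Phenotype counts (out of 16): 12 normal/black, 4 normal/brown
normal/brown: 4 out of 16 → fraction 1/4
Expected count = 1/4 × 672 = 168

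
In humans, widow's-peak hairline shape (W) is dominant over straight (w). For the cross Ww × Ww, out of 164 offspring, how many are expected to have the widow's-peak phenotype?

Punnett square for Ww × Ww:
Offspring genotypes: 1 WW, 2 Ww, 1 ww
Total offspring: 4
Count with target: 3
Probability: 3/4
Expected count = 3/4 × 164 = 123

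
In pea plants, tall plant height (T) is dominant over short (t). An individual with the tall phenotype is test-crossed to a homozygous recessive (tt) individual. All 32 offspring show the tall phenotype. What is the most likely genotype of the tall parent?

Test cross: ? × tt
All offspring are tall.
If the unknown parent were heterozygous (Tt), about half of 32 offspring would be short; none are. The unknown parent is most likely homozygous dominant (TT).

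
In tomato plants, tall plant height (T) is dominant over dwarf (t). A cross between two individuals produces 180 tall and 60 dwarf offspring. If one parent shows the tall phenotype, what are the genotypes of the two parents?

Observed offspring: 180 tall, 60 dwarf
The observed ratio simplifies to 3:1. Dwarf (tt) offspring appear, so each parent must contribute one t allele. The parent stated to show tall carries T, so it is Tt. The other parent is then either Tt or tt: Tt × tt would give a 1:1 split, whereas Tt × Tt gives 3:1 — matching the data. So both parents are heterozygous (Tt × Tt).
Parent genotypes: Tt × Tt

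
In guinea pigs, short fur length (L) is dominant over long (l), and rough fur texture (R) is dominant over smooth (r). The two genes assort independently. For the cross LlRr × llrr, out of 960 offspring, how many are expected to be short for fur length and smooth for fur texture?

Dihybrid cross LlRr × llrr — consider each gene separately:
fur length: Ll × ll → 2 Ll, 2 ll → 2 L_ : 2 ll (out of 4)
fur texture: Rr × rr → 2 Rr, 2 rr → 2 R_ : 2 rr (out of 4)
Looking for: short (L_) and smooth (rr)
P(short) = 2/4, P(smooth) = 2/4
P(both) = 2/4 × 2/4 = 4/16 = 1/4
Expected count = 1/4 × 960 = 240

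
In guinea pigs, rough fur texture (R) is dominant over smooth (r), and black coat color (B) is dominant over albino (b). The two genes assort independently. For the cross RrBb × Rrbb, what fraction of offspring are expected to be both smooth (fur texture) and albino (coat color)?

Dihybrid cross RrBb × Rrbb — consider each gene separately:
fur texture: Rr × Rr → 1 RR, 2 Rr, 1 rr → 3 R_ : 1 rr (out of 4)
coat color: Bb × bb → 2 Bb, 2 bb → 2 B_ : 2 bb (out of 4)
Looking for: smooth (rr) and albino (bb)
P(smooth) = 1/4, P(albino) = 2/4
P(both) = 1/4 × 2/4 = 2/16 = 1/8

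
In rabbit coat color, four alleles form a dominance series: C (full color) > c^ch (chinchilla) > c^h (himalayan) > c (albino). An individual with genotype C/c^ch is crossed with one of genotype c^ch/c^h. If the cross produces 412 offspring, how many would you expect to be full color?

Cross: C/c^ch × c^ch/c^h
Allele dominance: C > c^ch > c^h > c
Offspring genotypes: 1 C/c^ch, 1 C/c^h, 1 c^ch/c^ch, 1 c^ch/c^h
Phenotype counts: 2 full color, 2 chinchilla
full color: 2 out of 4 → fraction 1/2
Expected count = 1/2 × 412 = 206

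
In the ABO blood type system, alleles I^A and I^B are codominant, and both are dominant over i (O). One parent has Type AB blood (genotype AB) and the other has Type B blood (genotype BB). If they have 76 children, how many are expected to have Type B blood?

Cross: AB × BB
Possible offspring genotypes: 2 AB, 2 BB
Blood type counts: 2 Type AB, 2 Type B
Probability of Type B: 2/4 = 1/2
Expected count = 1/2 × 76 = 38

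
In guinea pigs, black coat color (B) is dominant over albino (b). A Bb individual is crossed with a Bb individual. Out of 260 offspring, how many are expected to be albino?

Punnett square for Bb × Bb:
Offspring genotypes: 1 BB, 2 Bb, 1 bb
black: 3, albino: 1
albino: 1 out of 4 → fraction 1/4
Expected count = 1/4 × 260 = 65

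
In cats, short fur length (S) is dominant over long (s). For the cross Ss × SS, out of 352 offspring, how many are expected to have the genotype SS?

Punnett square for Ss × SS:
Offspring genotypes: 2 SS, 2 Ss
Total offspring: 4
Count with target: 2
Probability: 2/4 = 1/2
Expected count = 1/2 × 352 = 176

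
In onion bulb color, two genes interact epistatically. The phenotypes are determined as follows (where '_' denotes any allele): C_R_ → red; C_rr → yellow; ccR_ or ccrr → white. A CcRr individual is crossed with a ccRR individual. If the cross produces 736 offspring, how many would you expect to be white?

Cross: CcRr × ccRR — consider each gene separately:
C gene: Cc × cc → 2 Cc, 2 cc → 2 C_ : 2 cc (out of 4)
R gene: Rr × RR → 2 RR, 2 Rr → 4 R_ (out of 4)
Genotype classes (out of 4 × 4 = 16): C_R_ = 2×4 = 8; ccR_ = 2×4 = 8
Apply the phenotype rules: C_R_ (8) → red; ccR_ (8) → white
Phenotype counts (out of 16): 8 red, 8 white
white: 8 out of 16 → fraction 1/2
Expected count = 1/2 × 736 = 368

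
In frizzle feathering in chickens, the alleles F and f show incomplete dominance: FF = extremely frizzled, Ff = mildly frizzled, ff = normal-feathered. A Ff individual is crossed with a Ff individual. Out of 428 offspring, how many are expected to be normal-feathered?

Punnett square for Ff × Ff:
Offspring genotypes: 1 FF, 2 Ff, 1 ff
Phenotype counts: 1 extremely frizzled, 2 mildly frizzled, 1 normal-feathered
normal-feathered: 1 out of 4 → fraction 1/4
Expected count = 1/4 × 428 = 107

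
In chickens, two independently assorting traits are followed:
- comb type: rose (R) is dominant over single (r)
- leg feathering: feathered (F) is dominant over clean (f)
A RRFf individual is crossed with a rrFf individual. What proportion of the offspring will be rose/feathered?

Dihybrid cross RRFf × rrFf — consider each gene separately:
comb type: RR × rr → 4 Rr → 4 R_ (out of 4)
leg feathering: Ff × Ff → 1 FF, 2 Ff, 1 ff → 3 F_ : 1 ff (out of 4)
Combine (counts out of 4 × 4 = 16): rose/feathered (R_F_) = 4×3 = 12; rose/clean (R_ff) = 4×1 = 4
Phenotype counts (out of 16): 12 rose/feathered, 4 rose/clean
rose/feathered: 12 out of 16
Probability: 12/16 = 3/4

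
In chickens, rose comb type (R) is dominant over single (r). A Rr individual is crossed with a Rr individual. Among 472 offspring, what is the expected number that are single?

Punnett square for Rr × Rr:
Offspring genotypes: 1 RR, 2 Rr, 1 rr
rose: 3, single: 1
single: 1 out of 4 → fraction 1/4
Expected count = 1/4 × 472 = 118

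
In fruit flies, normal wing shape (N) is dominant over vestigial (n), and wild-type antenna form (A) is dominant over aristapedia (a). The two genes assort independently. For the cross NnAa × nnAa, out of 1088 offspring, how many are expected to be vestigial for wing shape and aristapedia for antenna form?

Dihybrid cross NnAa × nnAa — consider each gene separately:
wing shape: Nn × nn → 2 Nn, 2 nn → 2 N_ : 2 nn (out of 4)
antenna form: Aa × Aa → 1 AA, 2 Aa, 1 aa → 3 A_ : 1 aa (out of 4)
Looking for: vestigial (nn) and aristapedia (aa)
P(vestigial) = 2/4, P(aristapedia) = 1/4
P(both) = 2/4 × 1/4 = 2/16 = 1/8
Expected count = 1/8 × 1088 = 136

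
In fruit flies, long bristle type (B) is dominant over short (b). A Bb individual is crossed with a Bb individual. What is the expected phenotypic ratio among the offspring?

Punnett square for Bb × Bb:
Offspring genotypes: 1 BB, 2 Bb, 1 bb
long: 3, short: 1
Ratio: 3:1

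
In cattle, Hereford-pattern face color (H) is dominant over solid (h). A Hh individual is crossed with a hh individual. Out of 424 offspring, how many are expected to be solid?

Punnett square for Hh × hh:
Offspring genotypes: 2 Hh, 2 hh
Hereford-pattern: 2, solid: 2
solid: 2 out of 4 → fraction 1/2
Expected count = 1/2 × 424 = 212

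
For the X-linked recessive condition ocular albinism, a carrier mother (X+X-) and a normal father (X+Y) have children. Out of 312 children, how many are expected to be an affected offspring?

Cross: X+X- × X+Y
Offspring: 1 X+X+, 1 X+Y, 1 X+X-, 1 X-Y
Probability of an affected offspring: 1/4
Expected count = 1/4 × 312 = 78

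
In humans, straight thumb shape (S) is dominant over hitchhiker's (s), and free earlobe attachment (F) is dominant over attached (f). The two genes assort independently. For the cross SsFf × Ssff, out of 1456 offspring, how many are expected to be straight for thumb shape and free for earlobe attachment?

Dihybrid cross SsFf × Ssff — consider each gene separately:
thumb shape: Ss × Ss → 1 SS, 2 Ss, 1 ss → 3 S_ : 1 ss (out of 4)
earlobe attachment: Ff × ff → 2 Ff, 2 ff → 2 F_ : 2 ff (out of 4)
Looking for: straight (S_) and free (F_)
P(straight) = 3/4, P(free) = 2/4
P(both) = 3/4 × 2/4 = 6/16 = 3/8
Expected count = 3/8 × 1456 = 546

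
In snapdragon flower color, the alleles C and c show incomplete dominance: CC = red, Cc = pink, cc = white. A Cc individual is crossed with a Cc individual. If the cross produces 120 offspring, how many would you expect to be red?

Punnett square for Cc × Cc:
Offspring genotypes: 1 CC, 2 Cc, 1 cc
Phenotype counts: 1 red, 2 pink, 1 white
red: 1 out of 4 → fraction 1/4
Expected count = 1/4 × 120 = 30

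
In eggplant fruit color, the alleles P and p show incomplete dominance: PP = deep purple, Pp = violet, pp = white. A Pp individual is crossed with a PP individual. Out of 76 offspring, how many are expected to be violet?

Punnett square for Pp × PP:
Offspring genotypes: 2 PP, 2 Pp
Phenotype counts: 2 deep purple, 2 violet
violet: 2 out of 4 → fraction 1/2
Expected count = 1/2 × 76 = 38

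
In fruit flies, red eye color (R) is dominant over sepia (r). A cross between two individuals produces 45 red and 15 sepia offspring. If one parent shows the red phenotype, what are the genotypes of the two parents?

Observed offspring: 45 red, 15 sepia
The observed ratio simplifies to 3:1. Sepia (rr) offspring appear, so each parent must contribute one r allele. The parent stated to show red carries R, so it is Rr. The other parent is then either Rr or rr: Rr × rr would give a 1:1 split, whereas Rr × Rr gives 3:1 — matching the data. So both parents are heterozygous (Rr × Rr).
Parent genotypes: Rr × Rr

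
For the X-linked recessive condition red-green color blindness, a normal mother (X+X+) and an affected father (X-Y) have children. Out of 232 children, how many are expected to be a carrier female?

Cross: X+X+ × X-Y
Offspring: 2 X+X-, 2 X+Y
Probability of a carrier female: 2/4 = 1/2
Expected count = 1/2 × 232 = 116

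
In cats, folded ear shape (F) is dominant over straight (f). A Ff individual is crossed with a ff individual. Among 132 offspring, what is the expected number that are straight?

Punnett square for Ff × ff:
Offspring genotypes: 2 Ff, 2 ff
folded: 2, straight: 2
straight: 2 out of 4 → fraction 1/2
Expected count = 1/2 × 132 = 66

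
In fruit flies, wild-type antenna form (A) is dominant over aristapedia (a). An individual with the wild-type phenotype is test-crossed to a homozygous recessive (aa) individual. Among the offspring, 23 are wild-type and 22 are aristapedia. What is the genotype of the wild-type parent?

Test cross: ? × aa
Offspring: 23 wild-type, 22 aristapedia — approximately 1:1.
A 1:1 ratio in a test cross indicates the unknown parent is heterozygous (Aa).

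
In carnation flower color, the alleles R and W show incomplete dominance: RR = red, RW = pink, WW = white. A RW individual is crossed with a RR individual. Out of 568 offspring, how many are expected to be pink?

Punnett square for RW × RR:
Offspring genotypes: 2 RR, 2 RW
Phenotype counts: 2 red, 2 pink
pink: 2 out of 4 → fraction 1/2
Expected count = 1/2 × 568 = 284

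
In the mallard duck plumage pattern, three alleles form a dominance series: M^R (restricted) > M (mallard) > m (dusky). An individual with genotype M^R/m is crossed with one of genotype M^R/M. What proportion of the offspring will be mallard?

Cross: M^R/m × M^R/M
Allele dominance: M^R > M > m
Offspring genotypes: 1 M^R/M^R, 1 M^R/M, 1 M^R/m, 1 M/m
Phenotype counts: 3 restricted, 1 mallard
mallard: 1 out of 4
Probability: 1/4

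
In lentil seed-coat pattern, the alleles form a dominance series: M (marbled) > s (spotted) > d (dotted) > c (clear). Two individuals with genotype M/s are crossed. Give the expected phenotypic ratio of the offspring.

Cross: M/s × M/s
Allele dominance: M > s > d > c
Offspring genotypes: 1 M/M, 2 M/s, 1 s/s
Phenotype counts: 3 marbled, 1 spotted
Ratio: 3 marbled : 1 spotted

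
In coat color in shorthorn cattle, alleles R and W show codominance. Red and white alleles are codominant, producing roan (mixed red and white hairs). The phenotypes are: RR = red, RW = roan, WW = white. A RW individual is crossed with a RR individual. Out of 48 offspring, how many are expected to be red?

Punnett square for RW × RR:
Offspring genotypes: 2 RR, 2 RW
Phenotype counts: 2 red, 2 roan
red: 2 out of 4 → fraction 1/2
Expected count = 1/2 × 48 = 24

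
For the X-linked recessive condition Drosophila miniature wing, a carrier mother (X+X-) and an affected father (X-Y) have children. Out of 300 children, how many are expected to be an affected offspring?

Cross: X+X- × X-Y
Offspring: 1 X+X-, 1 X+Y, 1 X-X-, 1 X-Y
Probability of an affected offspring: 2/4 = 1/2
Expected count = 1/2 × 300 = 150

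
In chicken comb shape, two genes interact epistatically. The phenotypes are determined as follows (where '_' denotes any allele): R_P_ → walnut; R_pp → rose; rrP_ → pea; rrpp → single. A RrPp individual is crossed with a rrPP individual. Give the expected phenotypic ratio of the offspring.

Cross: RrPp × rrPP — consider each gene separately:
R gene: Rr × rr → 2 Rr, 2 rr → 2 R_ : 2 rr (out of 4)
P gene: Pp × PP → 2 PP, 2 Pp → 4 P_ (out of 4)
Genotype classes (out of 4 × 4 = 16): R_P_ = 2×4 = 8; rrP_ = 2×4 = 8
Apply the phenotype rules: R_P_ (8) → walnut; rrP_ (8) → pea
Phenotype counts (out of 16): 8 walnut, 8 pea
Ratio: 1 walnut : 1 pea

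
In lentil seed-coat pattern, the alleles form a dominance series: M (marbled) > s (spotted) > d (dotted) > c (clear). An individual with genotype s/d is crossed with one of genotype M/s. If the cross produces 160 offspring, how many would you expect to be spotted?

Cross: s/d × M/s
Allele dominance: M > s > d > c
Offspring genotypes: 1 M/s, 1 s/s, 1 M/d, 1 s/d
Phenotype counts: 2 marbled, 2 spotted
spotted: 2 out of 4 → fraction 1/2
Expected count = 1/2 × 160 = 80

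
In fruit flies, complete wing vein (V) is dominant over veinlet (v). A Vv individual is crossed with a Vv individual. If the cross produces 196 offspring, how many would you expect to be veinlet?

Punnett square for Vv × Vv:
Offspring genotypes: 1 VV, 2 Vv, 1 vv
complete: 3, veinlet: 1
veinlet: 1 out of 4 → fraction 1/4
Expected count = 1/4 × 196 = 49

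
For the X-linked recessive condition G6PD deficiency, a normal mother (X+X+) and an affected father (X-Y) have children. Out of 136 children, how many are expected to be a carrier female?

Cross: X+X+ × X-Y
Offspring: 2 X+X-, 2 X+Y
Probability of a carrier female: 2/4 = 1/2
Expected count = 1/2 × 136 = 68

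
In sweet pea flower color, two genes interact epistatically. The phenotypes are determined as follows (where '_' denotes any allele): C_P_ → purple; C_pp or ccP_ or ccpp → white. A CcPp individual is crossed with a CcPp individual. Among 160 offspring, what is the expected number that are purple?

Cross: CcPp × CcPp — consider each gene separately:
C gene: Cc × Cc → 1 CC, 2 Cc, 1 cc → 3 C_ : 1 cc (out of 4)
P gene: Pp × Pp → 1 PP, 2 Pp, 1 pp → 3 P_ : 1 pp (out of 4)
Genotype classes (out of 4 × 4 = 16): C_P_ = 3×3 = 9; C_pp = 3×1 = 3; ccP_ = 1×3 = 3; ccpp = 1×1 = 1
Apply the phenotype rules: C_P_ (9) → purple; C_pp (3) + ccP_ (3) + ccpp (1) → white
Phenotype counts (out of 16): 9 purple, 7 white
purple: 9 out of 16 → fraction 9/16
Expected count = 9/16 × 160 = 90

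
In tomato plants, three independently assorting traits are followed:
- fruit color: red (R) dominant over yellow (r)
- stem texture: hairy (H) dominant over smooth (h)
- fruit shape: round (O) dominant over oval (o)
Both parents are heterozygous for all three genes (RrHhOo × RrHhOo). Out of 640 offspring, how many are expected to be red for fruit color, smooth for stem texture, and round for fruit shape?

Trihybrid cross: RrHhOo × RrHhOo
Each trait segregates independently with a 3:1 phenotypic ratio, so each gene contributes 3/4 (dominant) or 1/4 (recessive).
Target: red (fruit color), smooth (stem texture), round (fruit shape)
Probability = product of independent per-trait probabilities
= 3/4 × 1/4 × 3/4 = 9/64
Expected count = 9/64 × 640 = 90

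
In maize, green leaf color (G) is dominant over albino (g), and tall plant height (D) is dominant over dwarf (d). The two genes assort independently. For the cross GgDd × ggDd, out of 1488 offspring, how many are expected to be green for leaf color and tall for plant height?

Dihybrid cross GgDd × ggDd — consider each gene separately:
leaf color: Gg × gg → 2 Gg, 2 gg → 2 G_ : 2 gg (out of 4)
plant height: Dd × Dd → 1 DD, 2 Dd, 1 dd → 3 D_ : 1 dd (out of 4)
Looking for: green (G_) and tall (D_)
P(green) = 2/4, P(tall) = 3/4
P(both) = 2/4 × 3/4 = 6/16 = 3/8
Expected count = 3/8 × 1488 = 558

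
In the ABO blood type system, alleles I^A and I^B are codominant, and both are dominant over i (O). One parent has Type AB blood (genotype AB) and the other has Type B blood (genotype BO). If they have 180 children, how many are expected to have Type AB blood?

Cross: AB × BO
Possible offspring genotypes: 1 AB, 1 AO, 1 BB, 1 BO
Blood type counts: 1 Type AB, 1 Type A, 2 Type B
Probability of Type AB: 1/4
Expected count = 1/4 × 180 = 45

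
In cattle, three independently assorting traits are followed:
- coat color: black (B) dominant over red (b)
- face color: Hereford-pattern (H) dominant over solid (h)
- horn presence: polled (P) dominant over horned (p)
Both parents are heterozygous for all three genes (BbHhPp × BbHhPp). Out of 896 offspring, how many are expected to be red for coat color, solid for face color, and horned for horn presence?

Trihybrid cross: BbHhPp × BbHhPp
Each trait segregates independently with a 3:1 phenotypic ratio, so each gene contributes 3/4 (dominant) or 1/4 (recessive).
Target: red (coat color), solid (face color), horned (horn presence)
Probability = product of independent per-trait probabilities
= 1/4 × 1/4 × 1/4 = 1/64
Expected count = 1/64 × 896 = 14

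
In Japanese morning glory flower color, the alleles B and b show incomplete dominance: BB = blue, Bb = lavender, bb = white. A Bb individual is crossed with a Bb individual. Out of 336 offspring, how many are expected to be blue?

Punnett square for Bb × Bb:
Offspring genotypes: 1 BB, 2 Bb, 1 bb
Phenotype counts: 1 blue, 2 lavender, 1 white
blue: 1 out of 4 → fraction 1/4
Expected count = 1/4 × 336 = 84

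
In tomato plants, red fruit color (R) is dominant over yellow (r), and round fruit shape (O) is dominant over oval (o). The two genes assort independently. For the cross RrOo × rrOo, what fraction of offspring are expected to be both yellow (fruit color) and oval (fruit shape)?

Dihybrid cross RrOo × rrOo — consider each gene separately:
fruit color: Rr × rr → 2 Rr, 2 rr → 2 R_ : 2 rr (out of 4)
fruit shape: Oo × Oo → 1 OO, 2 Oo, 1 oo → 3 O_ : 1 oo (out of 4)
Looking for: yellow (rr) and oval (oo)
P(yellow) = 2/4, P(oval) = 1/4
P(both) = 2/4 × 1/4 = 2/16 = 1/8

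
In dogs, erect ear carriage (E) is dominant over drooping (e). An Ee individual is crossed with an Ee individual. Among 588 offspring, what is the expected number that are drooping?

Punnett square for Ee × Ee:
Offspring genotypes: 1 EE, 2 Ee, 1 ee
erect: 3, drooping: 1
drooping: 1 out of 4 → fraction 1/4
Expected count = 1/4 × 588 = 147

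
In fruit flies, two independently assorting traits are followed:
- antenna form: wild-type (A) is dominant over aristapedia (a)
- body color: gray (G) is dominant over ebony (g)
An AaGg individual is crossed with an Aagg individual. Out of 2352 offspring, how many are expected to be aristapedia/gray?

Dihybrid cross AaGg × Aagg — consider each gene separately:
antenna form: Aa × Aa → 1 AA, 2 Aa, 1 aa → 3 A_ : 1 aa (out of 4)
body color: Gg × gg → 2 Gg, 2 gg → 2 G_ : 2 gg (out of 4)
Combine (counts out of 4 × 4 = 16): wild-type/gray (A_G_) = 3×2 = 6; wild-type/ebony (A_gg) = 3×2 = 6; aristapedia/gray (aaG_) = 1×2 = 2; aristapedia/ebony (aagg) = 1×2 = 2
Phenotype counts (out of 16): 6 wild-type/gray, 6 wild-type/ebony, 2 aristapedia/gray, 2 aristapedia/ebony
aristapedia/gray: 2 out of 16 → fraction 1/8
Expected count = 1/8 × 2352 = 294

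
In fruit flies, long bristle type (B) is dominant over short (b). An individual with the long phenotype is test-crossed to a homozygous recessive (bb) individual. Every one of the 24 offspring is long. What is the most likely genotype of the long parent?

Test cross: ? × bb
All offspring are long.
If the unknown parent were heterozygous (Bb), about half of 24 offspring would be short; none are. The unknown parent is most likely homozygous dominant (BB).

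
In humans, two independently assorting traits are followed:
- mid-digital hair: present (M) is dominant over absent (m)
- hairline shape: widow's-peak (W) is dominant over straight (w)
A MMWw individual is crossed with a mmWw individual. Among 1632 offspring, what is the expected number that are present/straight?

Dihybrid cross MMWw × mmWw — consider each gene separately:
mid-digital hair: MM × mm → 4 Mm → 4 M_ (out of 4)
hairline shape: Ww × Ww → 1 WW, 2 Ww, 1 ww → 3 W_ : 1 ww (out of 4)
Combine (counts out of 4 × 4 = 16): present/widow's-peak (M_W_) = 4×3 = 12; present/straight (M_ww) = 4×1 = 4
Phenotype counts (out of 16): 12 present/widow's-peak, 4 present/straight
present/straight: 4 out of 16 → fraction 1/4
Expected count = 1/4 × 1632 = 408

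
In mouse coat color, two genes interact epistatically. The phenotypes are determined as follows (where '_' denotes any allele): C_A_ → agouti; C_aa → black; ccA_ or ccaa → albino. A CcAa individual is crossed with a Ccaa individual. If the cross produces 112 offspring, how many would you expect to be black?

Cross: CcAa × Ccaa — consider each gene separately:
C gene: Cc × Cc → 1 CC, 2 Cc, 1 cc → 3 C_ : 1 cc (out of 4)
A gene: Aa × aa → 2 Aa, 2 aa → 2 A_ : 2 aa (out of 4)
Genotype classes (out of 4 × 4 = 16): C_A_ = 3×2 = 6; C_aa = 3×2 = 6; ccA_ = 1×2 = 2; ccaa = 1×2 = 2
Apply the phenotype rules: C_A_ (6) → agouti; C_aa (6) → black; ccA_ (2) + ccaa (2) → albino
Phenotype counts (out of 16): 6 agouti, 6 black, 4 albino
black: 6 out of 16 → fraction 3/8
Expected count = 3/8 × 112 = 42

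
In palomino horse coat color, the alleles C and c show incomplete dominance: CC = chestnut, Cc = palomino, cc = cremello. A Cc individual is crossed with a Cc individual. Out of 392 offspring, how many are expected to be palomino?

Punnett square for Cc × Cc:
Offspring genotypes: 1 CC, 2 Cc, 1 cc
Phenotype counts: 1 chestnut, 2 palomino, 1 cremello
palomino: 2 out of 4 → fraction 1/2
Expected count = 1/2 × 392 = 196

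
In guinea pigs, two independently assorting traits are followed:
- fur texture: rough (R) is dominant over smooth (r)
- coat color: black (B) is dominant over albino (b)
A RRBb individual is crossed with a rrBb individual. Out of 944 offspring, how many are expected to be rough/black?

Dihybrid cross RRBb × rrBb — consider each gene separately:
fur texture: RR × rr → 4 Rr → 4 R_ (out of 4)
coat color: Bb × Bb → 1 BB, 2 Bb, 1 bb → 3 B_ : 1 bb (out of 4)
Combine (counts out of 4 × 4 = 16): rough/black (R_B_) = 4×3 = 12; rough/albino (R_bb) = 4×1 = 4
Phenotype counts (out of 16): 12 rough/black, 4 rough/albino
rough/black: 12 out of 16 → fraction 3/4
Expected count = 3/4 × 944 = 708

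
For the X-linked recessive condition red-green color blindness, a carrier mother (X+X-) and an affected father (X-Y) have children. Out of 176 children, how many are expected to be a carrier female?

Cross: X+X- × X-Y
Offspring: 1 X+X-, 1 X+Y, 1 X-X-, 1 X-Y
Probability of a carrier female: 1/4
Expected count = 1/4 × 176 = 44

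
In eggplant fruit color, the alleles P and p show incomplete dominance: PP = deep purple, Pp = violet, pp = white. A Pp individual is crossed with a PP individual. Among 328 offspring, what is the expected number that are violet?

Punnett square for Pp × PP:
Offspring genotypes: 2 PP, 2 Pp
Phenotype counts: 2 deep purple, 2 violet
violet: 2 out of 4 → fraction 1/2
Expected count = 1/2 × 328 = 164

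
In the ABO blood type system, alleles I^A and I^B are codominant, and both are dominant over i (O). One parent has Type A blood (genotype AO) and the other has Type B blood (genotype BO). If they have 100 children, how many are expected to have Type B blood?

Cross: AO × BO
Possible offspring genotypes: 1 AB, 1 AO, 1 BO, 1 OO
Blood type counts: 1 Type AB, 1 Type A, 1 Type B, 1 Type O
Probability of Type B: 1/4
Expected count = 1/4 × 100 = 25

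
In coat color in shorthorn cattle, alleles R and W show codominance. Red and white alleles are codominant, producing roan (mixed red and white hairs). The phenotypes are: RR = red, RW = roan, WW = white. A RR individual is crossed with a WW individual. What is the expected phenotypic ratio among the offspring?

Punnett square for RR × WW:
Offspring genotypes: 4 RW
Phenotype counts: 4 roan
Ratio: all roan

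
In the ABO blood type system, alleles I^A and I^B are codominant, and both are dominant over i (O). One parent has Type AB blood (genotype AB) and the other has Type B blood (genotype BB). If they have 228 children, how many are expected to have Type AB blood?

Cross: AB × BB
Possible offspring genotypes: 2 AB, 2 BB
Blood type counts: 2 Type AB, 2 Type B
Probability of Type AB: 2/4 = 1/2
Expected count = 1/2 × 228 = 114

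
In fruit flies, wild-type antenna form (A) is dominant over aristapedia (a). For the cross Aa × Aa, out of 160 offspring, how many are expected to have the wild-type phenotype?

Punnett square for Aa × Aa:
Offspring genotypes: 1 AA, 2 Aa, 1 aa
Total offspring: 4
Count with target: 3
Probability: 3/4
Expected count = 3/4 × 160 = 120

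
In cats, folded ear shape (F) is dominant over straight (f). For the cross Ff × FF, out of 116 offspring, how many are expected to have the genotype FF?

Punnett square for Ff × FF:
Offspring genotypes: 2 FF, 2 Ff
Total offspring: 4
Count with target: 2
Probability: 2/4 = 1/2
Expected count = 1/2 × 116 = 58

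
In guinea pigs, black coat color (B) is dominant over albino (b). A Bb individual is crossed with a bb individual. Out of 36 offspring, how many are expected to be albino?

Punnett square for Bb × bb:
Offspring genotypes: 2 Bb, 2 bb
black: 2, albino: 2
albino: 2 out of 4 → fraction 1/2
Expected count = 1/2 × 36 = 18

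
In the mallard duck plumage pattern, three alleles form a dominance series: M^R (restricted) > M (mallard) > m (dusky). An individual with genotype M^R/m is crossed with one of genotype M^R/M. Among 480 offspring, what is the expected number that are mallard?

Cross: M^R/m × M^R/M
Allele dominance: M^R > M > m
Offspring genotypes: 1 M^R/M^R, 1 M^R/M, 1 M^R/m, 1 M/m
Phenotype counts: 3 restricted, 1 mallard
mallard: 1 out of 4 → fraction 1/4
Expected count = 1/4 × 480 = 120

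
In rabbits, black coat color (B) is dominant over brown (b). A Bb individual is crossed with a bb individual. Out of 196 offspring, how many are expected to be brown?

Punnett square for Bb × bb:
Offspring genotypes: 2 Bb, 2 bb
black: 2, brown: 2
brown: 2 out of 4 → fraction 1/2
Expected count = 1/2 × 196 = 98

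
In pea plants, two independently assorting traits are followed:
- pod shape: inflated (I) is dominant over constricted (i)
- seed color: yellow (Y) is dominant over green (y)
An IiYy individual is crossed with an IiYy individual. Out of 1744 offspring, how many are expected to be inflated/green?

Dihybrid cross IiYy × IiYy — consider each gene separately:
pod shape: Ii × Ii → 1 II, 2 Ii, 1 ii → 3 I_ : 1 ii (out of 4)
seed color: Yy × Yy → 1 YY, 2 Yy, 1 yy → 3 Y_ : 1 yy (out of 4)
Combine (counts out of 4 × 4 = 16): inflated/yellow (I_Y_) = 3×3 = 9; inflated/green (I_yy) = 3×1 = 3; constricted/yellow (iiY_) = 1×3 = 3; constricted/green (iiyy) = 1×1 = 1
Phenotype counts (out of 16): 9 inflated/yellow, 3 inflated/green, 3 constricted/yellow, 1 constricted/green
inflated/green: 3 out of 16 → fraction 3/16
Expected count = 3/16 × 1744 = 327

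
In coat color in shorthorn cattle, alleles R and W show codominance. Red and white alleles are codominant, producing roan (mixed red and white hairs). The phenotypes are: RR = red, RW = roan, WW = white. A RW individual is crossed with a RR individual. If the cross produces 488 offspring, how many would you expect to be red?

Punnett square for RW × RR:
Offspring genotypes: 2 RR, 2 RW
Phenotype counts: 2 red, 2 roan
red: 2 out of 4 → fraction 1/2
Expected count = 1/2 × 488 = 244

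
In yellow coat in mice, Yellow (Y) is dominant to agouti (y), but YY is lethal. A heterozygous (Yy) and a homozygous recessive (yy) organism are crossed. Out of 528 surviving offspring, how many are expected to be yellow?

Cross: Yy × yy
Punnett square offspring (before lethality): 2 Yy, 2 yy
No YY offspring are produced in this cross.
yellow: 2 out of 4 → fraction 1/2
Expected count = 1/2 × 528 = 264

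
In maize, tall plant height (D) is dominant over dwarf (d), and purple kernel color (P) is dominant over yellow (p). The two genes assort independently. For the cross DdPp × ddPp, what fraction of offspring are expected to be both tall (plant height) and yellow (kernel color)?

Dihybrid cross DdPp × ddPp — consider each gene separately:
plant height: Dd × dd → 2 Dd, 2 dd → 2 D_ : 2 dd (out of 4)
kernel color: Pp × Pp → 1 PP, 2 Pp, 1 pp → 3 P_ : 1 pp (out of 4)
Looking for: tall (D_) and yellow (pp)
P(tall) = 2/4, P(yellow) = 1/4
P(both) = 2/4 × 1/4 = 2/16 = 1/8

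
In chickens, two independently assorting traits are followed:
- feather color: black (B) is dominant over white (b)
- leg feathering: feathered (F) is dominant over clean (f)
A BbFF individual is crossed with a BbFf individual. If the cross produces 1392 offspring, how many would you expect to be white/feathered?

Dihybrid cross BbFF × BbFf — consider each gene separately:
feather color: Bb × Bb → 1 BB, 2 Bb, 1 bb → 3 B_ : 1 bb (out of 4)
leg feathering: FF × Ff → 2 FF, 2 Ff → 4 F_ (out of 4)
Combine (counts out of 4 × 4 = 16): black/feathered (B_F_) = 3×4 = 12; white/feathered (bbF_) = 1×4 = 4
Phenotype counts (out of 16): 12 black/feathered, 4 white/feathered
white/feathered: 4 out of 16 → fraction 1/4
Expected count = 1/4 × 1392 = 348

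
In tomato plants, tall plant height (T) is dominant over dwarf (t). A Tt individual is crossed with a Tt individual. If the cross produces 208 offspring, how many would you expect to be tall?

Punnett square for Tt × Tt:
Offspring genotypes: 1 TT, 2 Tt, 1 tt
tall: 3, dwarf: 1
tall: 3 out of 4 → fraction 3/4
Expected count = 3/4 × 208 = 156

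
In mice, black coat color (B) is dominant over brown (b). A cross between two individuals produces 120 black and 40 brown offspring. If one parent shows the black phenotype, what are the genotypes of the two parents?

Observed offspring: 120 black, 40 brown
The observed ratio simplifies to 3:1. Brown (bb) offspring appear, so each parent must contribute one b allele. The parent stated to show black carries B, so it is Bb. The other parent is then either Bb or bb: Bb × bb would give a 1:1 split, whereas Bb × Bb gives 3:1 — matching the data. So both parents are heterozygous (Bb × Bb).
Parent genotypes: Bb × Bb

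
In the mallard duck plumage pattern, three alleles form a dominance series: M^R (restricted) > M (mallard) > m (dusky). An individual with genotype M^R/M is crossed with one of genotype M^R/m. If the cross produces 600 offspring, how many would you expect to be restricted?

Cross: M^R/M × M^R/m
Allele dominance: M^R > M > m
Offspring genotypes: 1 M^R/M^R, 1 M^R/m, 1 M^R/M, 1 M/m
Phenotype counts: 3 restricted, 1 mallard
restricted: 3 out of 4 → fraction 3/4
Expected count = 3/4 × 600 = 450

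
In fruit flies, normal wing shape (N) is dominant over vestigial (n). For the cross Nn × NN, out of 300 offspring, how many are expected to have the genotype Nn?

Punnett square for Nn × NN:
Offspring genotypes: 2 NN, 2 Nn
Total offspring: 4
Count with target: 2
Probability: 2/4 = 1/2
Expected count = 1/2 × 300 = 150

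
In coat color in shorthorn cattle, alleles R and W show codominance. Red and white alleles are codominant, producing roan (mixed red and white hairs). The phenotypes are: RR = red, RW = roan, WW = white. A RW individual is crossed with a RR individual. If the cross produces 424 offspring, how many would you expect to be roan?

Punnett square for RW × RR:
Offspring genotypes: 2 RR, 2 RW
Phenotype counts: 2 red, 2 roan
roan: 2 out of 4 → fraction 1/2
Expected count = 1/2 × 424 = 212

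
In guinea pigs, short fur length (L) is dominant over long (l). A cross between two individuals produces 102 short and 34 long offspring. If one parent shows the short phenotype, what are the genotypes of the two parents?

Observed offspring: 102 short, 34 long
The observed ratio simplifies to 3:1. Long (ll) offspring appear, so each parent must contribute one l allele. The parent stated to show short carries L, so it is Ll. The other parent is then either Ll or ll: Ll × ll would give a 1:1 split, whereas Ll × Ll gives 3:1 — matching the data. So both parents are heterozygous (Ll × Ll).
Parent genotypes: Ll × Ll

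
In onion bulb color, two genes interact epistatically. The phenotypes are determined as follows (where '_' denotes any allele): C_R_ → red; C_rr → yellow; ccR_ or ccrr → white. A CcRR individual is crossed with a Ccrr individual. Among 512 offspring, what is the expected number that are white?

Cross: CcRR × Ccrr — consider each gene separately:
C gene: Cc × Cc → 1 CC, 2 Cc, 1 cc → 3 C_ : 1 cc (out of 4)
R gene: RR × rr → 4 Rr → 4 R_ (out of 4)
Genotype classes (out of 4 × 4 = 16): C_R_ = 3×4 = 12; ccR_ = 1×4 = 4
Apply the phenotype rules: C_R_ (12) → red; ccR_ (4) → white
Phenotype counts (out of 16): 12 red, 4 white
white: 4 out of 16 → fraction 1/4
Expected count = 1/4 × 512 = 128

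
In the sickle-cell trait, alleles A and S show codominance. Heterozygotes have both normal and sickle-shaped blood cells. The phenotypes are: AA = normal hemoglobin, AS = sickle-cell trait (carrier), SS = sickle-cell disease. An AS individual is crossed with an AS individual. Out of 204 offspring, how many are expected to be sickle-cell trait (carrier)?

Punnett square for AS × AS:
Offspring genotypes: 1 AA, 2 AS, 1 SS
Phenotype counts: 1 normal hemoglobin, 2 sickle-cell trait (carrier), 1 sickle-cell disease
sickle-cell trait (carrier): 2 out of 4 → fraction 1/2
Expected count = 1/2 × 204 = 102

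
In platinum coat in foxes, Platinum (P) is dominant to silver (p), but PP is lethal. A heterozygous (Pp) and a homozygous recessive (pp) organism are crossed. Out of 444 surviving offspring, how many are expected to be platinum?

Cross: Pp × pp
Punnett square offspring (before lethality): 2 Pp, 2 pp
No PP offspring are produced in this cross.
platinum: 2 out of 4 → fraction 1/2
Expected count = 1/2 × 444 = 222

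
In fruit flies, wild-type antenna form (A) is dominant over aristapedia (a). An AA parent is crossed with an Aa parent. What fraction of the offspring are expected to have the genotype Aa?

Punnett square for AA × Aa:
Offspring genotypes: 2 AA, 2 Aa
Total offspring: 4
Count with target: 2
Probability: 2/4 = 1/2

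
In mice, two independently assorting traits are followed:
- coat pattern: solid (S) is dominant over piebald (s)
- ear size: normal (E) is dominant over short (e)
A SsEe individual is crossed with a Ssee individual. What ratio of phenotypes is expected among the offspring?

Dihybrid cross SsEe × Ssee — consider each gene separately:
coat pattern: Ss × Ss → 1 SS, 2 Ss, 1 ss → 3 S_ : 1 ss (out of 4)
ear size: Ee × ee → 2 Ee, 2 ee → 2 E_ : 2 ee (out of 4)
Combine (counts out of 4 × 4 = 16): solid/normal (S_E_) = 3×2 = 6; solid/short (S_ee) = 3×2 = 6; piebald/normal (ssE_) = 1×2 = 2; piebald/short (ssee) = 1×2 = 2
Phenotype counts (out of 16): 6 solid/normal, 6 solid/short, 2 piebald/normal, 2 piebald/short
Ratio: 3 solid/normal : 3 solid/short : 1 piebald/normal : 1 piebald/short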